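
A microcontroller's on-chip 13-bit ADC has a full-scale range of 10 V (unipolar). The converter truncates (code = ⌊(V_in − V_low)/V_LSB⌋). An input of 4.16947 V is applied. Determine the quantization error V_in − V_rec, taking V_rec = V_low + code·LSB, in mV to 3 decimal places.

0.769 mV

LSB = 10/2^13 = 1.221 mV.
(4.16947 − 0)/0.0012207 = 3415.6298; ⌊·⌋ gives code 3415.
Code 3415 maps back to 0 + 3415×0.0012207 V = 4.1687012 V.
V_in − V_rec = 0.000768828 V = 0.769 mV.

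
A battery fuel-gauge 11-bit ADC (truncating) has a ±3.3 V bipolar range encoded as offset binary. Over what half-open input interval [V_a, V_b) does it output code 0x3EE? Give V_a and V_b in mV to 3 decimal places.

LSB = 6.6/2^11 = 3.223 mV.
Code 0x3EE = 1006 decimal.
V_a = V_low + 1006·LSB = -0.0580078 V; V_b = V_low + 1007·LSB = -0.0547852 V.

[-58.008 mV, -54.785 mV)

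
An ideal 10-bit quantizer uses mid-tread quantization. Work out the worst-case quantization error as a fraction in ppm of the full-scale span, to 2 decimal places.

Rounding → worst-case error = ½ LSB = V_FS/2^11, so 1e+06/2048 = 488.281 ppm of full scale.

488.28 ppm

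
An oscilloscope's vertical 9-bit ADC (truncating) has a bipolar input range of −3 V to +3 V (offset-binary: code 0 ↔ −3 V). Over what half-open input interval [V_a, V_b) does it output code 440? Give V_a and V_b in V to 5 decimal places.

LSB = 6/2^9 = 11.719 mV.
V_a = V_low + 440·LSB = 2.15625 V; V_b = V_low + 441·LSB = 2.16797 V.

[2.15625 V, 2.16797 V)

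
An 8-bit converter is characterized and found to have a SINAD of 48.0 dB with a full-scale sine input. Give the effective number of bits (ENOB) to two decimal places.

7.68 bits

ENOB = (SINAD − 1.76) / 6.02 = (48.0 − 1.76)/6.02 = 7.681.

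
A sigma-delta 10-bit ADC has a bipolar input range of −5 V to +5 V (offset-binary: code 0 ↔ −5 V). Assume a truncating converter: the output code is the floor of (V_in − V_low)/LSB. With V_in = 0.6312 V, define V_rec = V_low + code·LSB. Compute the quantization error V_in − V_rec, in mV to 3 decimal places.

One LSB is 10 V / 1024 = 9.766 mV.
Scaled input = 576.6349 LSBs, so code = 576.
Code 576 maps back to (−5) + 576×0.00976562 V = 0.625 V.
Difference: 0.0062 V → 6.200 mV.

6.200 mV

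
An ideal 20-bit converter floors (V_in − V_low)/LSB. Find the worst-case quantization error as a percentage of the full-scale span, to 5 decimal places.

Truncating → worst-case error = 1 LSB = V_FS/2^20, so 100/1048576 = 9.53674e-05 % of full scale.

0.00010 %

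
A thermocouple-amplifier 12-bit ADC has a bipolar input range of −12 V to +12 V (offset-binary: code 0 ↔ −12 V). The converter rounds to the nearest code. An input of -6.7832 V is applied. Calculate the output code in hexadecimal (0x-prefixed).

With 4096 levels over 24 V, one step is 5.859 mV.
(V_in − V_low)/LSB = (-6.7832 − (−12)) / 0.00585938 = 890.334.
So the output code is 890.
In hexadecimal (0x-prefixed): 0x37A.

code 0x37A (decimal 890)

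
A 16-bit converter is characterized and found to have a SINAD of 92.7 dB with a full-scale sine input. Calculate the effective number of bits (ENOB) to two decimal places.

ENOB = (SINAD − 1.76) / 6.02 = (92.7 − 1.76)/6.02 = 15.106.

15.11 bits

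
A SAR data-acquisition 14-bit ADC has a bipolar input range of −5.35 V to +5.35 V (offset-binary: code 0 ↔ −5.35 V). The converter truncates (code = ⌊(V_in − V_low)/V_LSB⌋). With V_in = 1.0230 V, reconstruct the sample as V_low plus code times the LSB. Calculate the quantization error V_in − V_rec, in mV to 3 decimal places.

LSB = 10.7/2^14 = 0.653 mV.
Scaled input = 9758.4329 LSBs, so code = 9758.
Reconstructed: 1.0227173 V.
Difference: 0.000282715 V → 0.283 mV.

0.283 mV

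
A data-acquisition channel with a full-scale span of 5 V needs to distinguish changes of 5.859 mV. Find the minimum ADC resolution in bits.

10 bits

Number of steps required ≥ 5 V / 5.859 mV = 853.39.
Need 2^N ≥ 853.39; 2^9 = 512, 2^10 = 1024.
Minimum N = 10.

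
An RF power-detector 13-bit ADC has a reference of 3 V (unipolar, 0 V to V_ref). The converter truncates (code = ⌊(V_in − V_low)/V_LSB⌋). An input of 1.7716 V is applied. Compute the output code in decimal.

code 4837

Full-scale span = 3 V; LSB = 3/2^13 = 366.21 µV.
Input sits at 4837.649 steps above V_low.
Floor → code 4837.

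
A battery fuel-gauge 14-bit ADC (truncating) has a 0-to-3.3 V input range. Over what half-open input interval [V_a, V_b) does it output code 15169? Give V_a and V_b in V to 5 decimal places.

LSB = 3.3/2^14 = 201.42 µV.
V_a = V_low + 15169·LSB = 3.05528 V; V_b = V_low + 15170·LSB = 3.05548 V.

[3.05528 V, 3.05548 V)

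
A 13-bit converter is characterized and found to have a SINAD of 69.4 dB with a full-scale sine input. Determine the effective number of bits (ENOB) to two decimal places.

11.24 bits

ENOB = (SINAD − 1.76) / 6.02 = (69.4 − 1.76)/6.02 = 11.236.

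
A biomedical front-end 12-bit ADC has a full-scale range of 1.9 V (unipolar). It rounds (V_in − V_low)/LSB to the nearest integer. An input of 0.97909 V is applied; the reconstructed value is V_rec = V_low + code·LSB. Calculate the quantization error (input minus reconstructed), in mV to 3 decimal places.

-0.134 mV

One LSB is 1.9 V / 4096 = 463.87 µV.
Scaled input = 2110.7119 LSBs, so code = 2111.
Reconstructed: 0.97922363 V.
V_in − V_rec = -0.000133633 V = -0.134 mV.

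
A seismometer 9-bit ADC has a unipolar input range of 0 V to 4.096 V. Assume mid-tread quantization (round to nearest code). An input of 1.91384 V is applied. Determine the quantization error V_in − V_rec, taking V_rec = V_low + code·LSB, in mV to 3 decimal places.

1.840 mV

LSB = 4.096/2^9 = 8.000 mV.
(V_in − V_low)/LSB = (1.91384 − 0)/0.008 = 239.2300 → code 239 (round).
V_rec = 0 + 239·0.008 = 1.912 V.
Error = 1.91384 − 1.912 = 0.00184 V = 1.840 mV.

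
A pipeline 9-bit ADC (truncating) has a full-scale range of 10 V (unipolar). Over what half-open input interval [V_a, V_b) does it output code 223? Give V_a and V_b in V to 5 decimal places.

[4.35547 V, 4.37500 V)

LSB = 10/2^9 = 19.531 mV.
V_a = V_low + 223·LSB = 4.35547 V; V_b = V_low + 224·LSB = 4.375 V.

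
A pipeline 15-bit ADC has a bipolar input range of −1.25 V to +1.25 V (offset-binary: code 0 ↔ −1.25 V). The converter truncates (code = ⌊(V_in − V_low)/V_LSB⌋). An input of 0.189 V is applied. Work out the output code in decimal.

code 18861

LSB = 2.5 V / 32768 = 76.29 µV.
Input sits at 18861.261 steps above V_low.
Floor → code 18861.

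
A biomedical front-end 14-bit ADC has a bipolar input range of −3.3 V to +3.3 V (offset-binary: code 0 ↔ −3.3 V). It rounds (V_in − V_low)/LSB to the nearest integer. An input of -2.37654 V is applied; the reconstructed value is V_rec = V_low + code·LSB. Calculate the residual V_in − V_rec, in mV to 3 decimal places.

Step size: 6.6 V ÷ 2^14 = 402.83 µV.
Scaled input = 2292.4195 LSBs, so code = 2292.
V_rec = (−3.3) + 2292·0.000402832 = -2.376709 V.
Error = -2.37654 − (−2.376709) = 0.000168984 V = 0.169 mV.

0.169 mV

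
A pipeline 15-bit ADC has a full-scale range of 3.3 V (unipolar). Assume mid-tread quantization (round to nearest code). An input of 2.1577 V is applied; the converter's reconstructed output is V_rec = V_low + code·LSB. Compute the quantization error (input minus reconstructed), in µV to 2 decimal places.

30.93 µV

One LSB is 3.3 V / 32768 = 100.71 µV.
(V_in − V_low)/LSB = (2.1577 − 0)/0.000100708 = 21425.3072 → code 21425 (round).
Reconstructed: 2.1576691 V.
V_in − V_rec = 3.09326e-05 V = 30.93 µV.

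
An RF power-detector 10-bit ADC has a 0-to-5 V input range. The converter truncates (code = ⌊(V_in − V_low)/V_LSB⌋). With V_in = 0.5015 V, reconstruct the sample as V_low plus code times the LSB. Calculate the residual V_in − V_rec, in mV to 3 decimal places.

Step size: 5 V ÷ 2^10 = 4.883 mV.
(V_in − V_low)/LSB = (0.5015 − 0)/0.00488281 = 102.7072 → code 102 (floor).
Code 102 maps back to 0 + 102×0.00488281 V = 0.49804688 V.
Error = 0.5015 − 0.49804688 = 0.00345313 V = 3.453 mV.

3.453 mV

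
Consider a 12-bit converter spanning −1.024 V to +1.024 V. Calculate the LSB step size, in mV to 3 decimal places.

0.500 mV

Full-scale span = 2.048 V.
LSB = 2.048 / 2^12 = 2.048 / 4096 = 0.0005 V = 0.500 mV.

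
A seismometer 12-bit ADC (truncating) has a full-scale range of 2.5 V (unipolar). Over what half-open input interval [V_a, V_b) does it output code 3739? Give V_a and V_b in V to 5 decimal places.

LSB = 2.5/2^12 = 0.610 mV.
V_a = V_low + 3739·LSB = 2.2821 V; V_b = V_low + 3740·LSB = 2.28271 V.

[2.28210 V, 2.28271 V)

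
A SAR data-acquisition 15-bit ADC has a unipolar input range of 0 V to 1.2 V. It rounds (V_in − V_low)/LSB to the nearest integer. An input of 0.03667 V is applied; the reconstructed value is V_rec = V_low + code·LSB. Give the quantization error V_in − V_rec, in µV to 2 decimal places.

LSB = 1.2/2^15 = 36.62 µV.
(V_in − V_low)/LSB = (0.03667 − 0)/3.66211e-05 = 1001.3355 → code 1001 (round).
V_rec = 0 + 1001·3.66211e-05 = 0.036657715 V.
Difference: 1.22852e-05 V → 12.29 µV.

12.29 µV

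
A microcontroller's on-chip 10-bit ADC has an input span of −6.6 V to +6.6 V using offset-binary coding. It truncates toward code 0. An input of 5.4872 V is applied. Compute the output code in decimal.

Full-scale span = 13.2 V; LSB = 13.2/2^10 = 12.891 mV.
(5.4872 − (−6.6)) / 0.0128906 = 937.674 LSBs.
⌊·⌋(937.674) = 937.

code 937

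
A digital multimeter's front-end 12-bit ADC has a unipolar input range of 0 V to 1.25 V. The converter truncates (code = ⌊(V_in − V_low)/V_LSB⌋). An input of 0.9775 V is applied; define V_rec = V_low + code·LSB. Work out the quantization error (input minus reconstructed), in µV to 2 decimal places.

Step size: 1.25 V ÷ 2^12 = 305.18 µV.
(0.9775 − 0)/0.000305176 = 3203.0720; ⌊·⌋ gives code 3203.
Code 3203 maps back to 0 + 3203×0.000305176 V = 0.97747803 V.
Error = 0.9775 − 0.97747803 = 2.19727e-05 V = 21.97 µV.

21.97 µV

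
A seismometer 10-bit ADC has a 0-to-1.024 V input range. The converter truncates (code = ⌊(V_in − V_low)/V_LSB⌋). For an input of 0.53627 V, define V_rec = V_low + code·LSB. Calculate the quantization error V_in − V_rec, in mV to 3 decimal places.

One LSB is 1.024 V / 1024 = 1.000 mV.
(V_in − V_low)/LSB = (0.53627 − 0)/0.001 = 536.2700 → code 536 (floor).
V_rec = 0 + 536·0.001 = 0.536 V.
Error = 0.53627 − 0.536 = 0.00027 V = 0.270 mV.

0.270 mV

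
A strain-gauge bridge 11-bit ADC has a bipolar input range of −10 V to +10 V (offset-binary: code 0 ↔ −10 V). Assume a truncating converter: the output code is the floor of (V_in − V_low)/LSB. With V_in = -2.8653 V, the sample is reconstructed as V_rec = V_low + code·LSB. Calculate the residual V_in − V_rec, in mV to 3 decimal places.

5.794 mV

LSB = 20/2^11 = 9.766 mV.
(V_in − V_low)/LSB = (-2.8653 − (−10))/0.00976562 = 730.5933 → code 730 (floor).
Code 730 maps back to (−10) + 730×0.00976562 V = -2.8710938 V.
V_in − V_rec = 0.00579375 V = 5.794 mV.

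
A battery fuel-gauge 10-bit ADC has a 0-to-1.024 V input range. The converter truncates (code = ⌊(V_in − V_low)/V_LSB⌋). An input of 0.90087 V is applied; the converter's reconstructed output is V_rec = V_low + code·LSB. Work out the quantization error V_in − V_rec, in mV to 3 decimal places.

0.870 mV

Step size: 1.024 V ÷ 2^10 = 1.000 mV.
(0.90087 − 0)/0.001 = 900.8700; ⌊·⌋ gives code 900.
V_rec = 0 + 900·0.001 = 0.9 V.
Difference: 0.00087 V → 0.870 mV.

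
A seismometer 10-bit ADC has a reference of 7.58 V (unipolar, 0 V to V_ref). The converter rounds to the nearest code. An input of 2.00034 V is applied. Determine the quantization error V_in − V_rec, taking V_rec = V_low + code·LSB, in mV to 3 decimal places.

1.707 mV

One LSB is 7.58 V / 1024 = 7.402 mV.
Scaled input = 270.2306 LSBs, so code = 270.
Code 270 maps back to 0 + 270×0.00740234 V = 1.9986328 V.
Difference: 0.00170719 V → 1.707 mV.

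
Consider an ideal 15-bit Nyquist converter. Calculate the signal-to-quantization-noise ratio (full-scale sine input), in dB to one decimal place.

SNR ≈ 6.02·N + 1.76 dB = 6.02·15 + 1.76 = 92.06 dB.

92.1 dB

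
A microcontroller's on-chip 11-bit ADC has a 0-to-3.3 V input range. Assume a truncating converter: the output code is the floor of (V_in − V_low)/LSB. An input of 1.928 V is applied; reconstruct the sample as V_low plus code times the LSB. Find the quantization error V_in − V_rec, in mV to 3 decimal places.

Step size: 3.3 V ÷ 2^11 = 1.611 mV.
(1.928 − 0)/0.00161133 = 1196.5285; ⌊·⌋ gives code 1196.
Reconstructed: 1.9271484 V.
V_in − V_rec = 0.000851562 V = 0.852 mV.

0.852 mV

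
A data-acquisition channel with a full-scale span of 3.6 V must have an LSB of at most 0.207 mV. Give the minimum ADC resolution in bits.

Number of steps required ≥ 3.6 V / 0.207 mV = 17391.30.
Need 2^N ≥ 17391.30; 2^14 = 16384, 2^15 = 32768.
Minimum N = 15.

15 bits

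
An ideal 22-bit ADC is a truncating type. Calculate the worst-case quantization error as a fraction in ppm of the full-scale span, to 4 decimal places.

0.2384 ppm

Truncating → worst-case error = 1 LSB = V_FS/2^22, so 1e+06/4194304 = 0.238419 ppm of full scale.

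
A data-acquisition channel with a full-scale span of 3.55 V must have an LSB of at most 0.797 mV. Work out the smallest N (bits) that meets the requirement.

13 bits

Number of steps required ≥ 3.55 V / 0.797 mV = 4454.20.
Need 2^N ≥ 4454.20; 2^12 = 4096, 2^13 = 8192.
Minimum N = 13.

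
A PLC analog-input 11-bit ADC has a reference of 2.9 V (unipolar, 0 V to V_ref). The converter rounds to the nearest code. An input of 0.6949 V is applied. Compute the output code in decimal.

LSB = 2.9 V / 2048 = 1.416 mV.
Input sits at 490.743 steps above V_low.
Round → code 491.

code 491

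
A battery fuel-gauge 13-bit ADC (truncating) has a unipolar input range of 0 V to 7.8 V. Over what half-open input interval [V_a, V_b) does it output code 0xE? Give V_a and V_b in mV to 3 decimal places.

[13.330 mV, 14.282 mV)

LSB = 7.8/2^13 = 0.952 mV.
Code 0xE = 14 decimal.
V_a = V_low + 14·LSB = 0.0133301 V; V_b = V_low + 15·LSB = 0.0142822 V.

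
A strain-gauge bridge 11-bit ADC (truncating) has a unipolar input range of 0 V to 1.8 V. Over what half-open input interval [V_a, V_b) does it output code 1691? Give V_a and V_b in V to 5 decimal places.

[1.48623 V, 1.48711 V)

LSB = 1.8/2^11 = 0.879 mV.
V_a = V_low + 1691·LSB = 1.48623 V; V_b = V_low + 1692·LSB = 1.48711 V.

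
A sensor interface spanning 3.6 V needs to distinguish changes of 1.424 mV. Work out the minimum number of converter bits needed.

Number of steps required ≥ 3.6 V / 1.424 mV = 2528.09.
Need 2^N ≥ 2528.09; 2^11 = 2048, 2^12 = 4096.
Minimum N = 12.

12 bits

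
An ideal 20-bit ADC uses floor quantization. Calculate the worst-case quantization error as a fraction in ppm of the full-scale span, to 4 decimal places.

Truncating → worst-case error = 1 LSB = V_FS/2^20, so 1e+06/1048576 = 0.953674 ppm of full scale.

0.9537 ppm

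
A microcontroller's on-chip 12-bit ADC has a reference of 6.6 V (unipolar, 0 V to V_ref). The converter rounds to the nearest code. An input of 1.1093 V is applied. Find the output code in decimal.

code 688

With 4096 levels over 6.6 V, one step is 1.611 mV.
(1.1093 − 0) / 0.00161133 = 688.438 LSBs.
round(688.438) = 688.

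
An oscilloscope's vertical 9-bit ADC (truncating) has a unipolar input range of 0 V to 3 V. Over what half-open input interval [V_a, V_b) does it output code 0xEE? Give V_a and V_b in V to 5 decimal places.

LSB = 3/2^9 = 5.859 mV.
Code 0xEE = 238 decimal.
V_a = V_low + 238·LSB = 1.39453 V; V_b = V_low + 239·LSB = 1.40039 V.

[1.39453 V, 1.40039 V)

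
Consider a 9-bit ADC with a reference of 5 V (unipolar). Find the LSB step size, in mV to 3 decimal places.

Full-scale span = 5 V.
LSB = 5 / 2^9 = 5 / 512 = 0.00976562 V = 9.766 mV.

9.766 mV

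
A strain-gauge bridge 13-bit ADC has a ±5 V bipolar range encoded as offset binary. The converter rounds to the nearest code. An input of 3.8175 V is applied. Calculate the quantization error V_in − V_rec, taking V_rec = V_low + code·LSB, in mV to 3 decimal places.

LSB = 10/2^13 = 1.221 mV.
Scaled input = 7223.2960 LSBs, so code = 7223.
V_rec = (−5) + 7223·0.0012207 = 3.8171387 V.
Error = 3.8175 − 3.8171387 = 0.000361328 V = 0.361 mV.

0.361 mV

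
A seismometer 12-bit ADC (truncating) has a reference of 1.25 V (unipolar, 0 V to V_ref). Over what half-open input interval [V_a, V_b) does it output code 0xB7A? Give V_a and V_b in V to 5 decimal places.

LSB = 1.25/2^12 = 305.18 µV.
Code 0xB7A = 2938 decimal.
V_a = V_low + 2938·LSB = 0.896606 V; V_b = V_low + 2939·LSB = 0.896912 V.

[0.89661 V, 0.89691 V)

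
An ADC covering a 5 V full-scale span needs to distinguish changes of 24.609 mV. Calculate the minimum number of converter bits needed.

Number of steps required ≥ 5 V / 24.609 mV = 203.18.
Need 2^N ≥ 203.18; 2^7 = 128, 2^8 = 256.
Minimum N = 8.

8 bits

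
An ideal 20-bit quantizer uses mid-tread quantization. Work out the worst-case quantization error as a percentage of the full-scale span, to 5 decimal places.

0.00005 %

Rounding → worst-case error = ½ LSB = V_FS/2^21, so 100/2097152 = 4.76837e-05 % of full scale.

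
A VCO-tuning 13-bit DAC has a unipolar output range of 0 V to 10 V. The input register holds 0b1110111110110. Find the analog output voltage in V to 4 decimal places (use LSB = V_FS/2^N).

9.3628 V

LSB = 10 V / 2^13 = 1.221 mV.
Code 0b1110111110110 = 7670 decimal.
V_out = 0 + 7670 × 0.0012207 V = 9.36279 V.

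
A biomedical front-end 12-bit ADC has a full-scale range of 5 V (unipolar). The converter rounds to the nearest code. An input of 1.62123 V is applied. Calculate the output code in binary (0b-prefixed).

With 4096 levels over 5 V, one step is 1.221 mV.
Input sits at 1328.112 steps above V_low.
round(1328.112) = 1328.
In binary (0b-prefixed): 0b10100110000.

code 0b10100110000 (decimal 1328)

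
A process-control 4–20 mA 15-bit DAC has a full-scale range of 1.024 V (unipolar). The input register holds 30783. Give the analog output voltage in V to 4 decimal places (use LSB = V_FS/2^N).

0.9620 V

LSB = 1.024 V / 2^15 = 31.25 µV.
V_out = 0 + 30783 × 3.125e-05 V = 0.961969 V.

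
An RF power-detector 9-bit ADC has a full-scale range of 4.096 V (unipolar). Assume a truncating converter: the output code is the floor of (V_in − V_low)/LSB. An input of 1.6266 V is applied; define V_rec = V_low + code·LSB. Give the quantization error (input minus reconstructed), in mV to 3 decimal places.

Step size: 4.096 V ÷ 2^9 = 8.000 mV.
(1.6266 − 0)/0.008 = 203.3250; ⌊·⌋ gives code 203.
Code 203 maps back to 0 + 203×0.008 V = 1.624 V.
Error = 1.6266 − 1.624 = 0.0026 V = 2.600 mV.

2.600 mV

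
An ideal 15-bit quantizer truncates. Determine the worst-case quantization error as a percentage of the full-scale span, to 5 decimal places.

0.00305 %

Truncating → worst-case error = 1 LSB = V_FS/2^15, so 100/32768 = 0.00305176 % of full scale.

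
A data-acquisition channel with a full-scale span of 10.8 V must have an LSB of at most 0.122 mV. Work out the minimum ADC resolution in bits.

Number of steps required ≥ 10.8 V / 0.122 mV = 88524.59.
Need 2^N ≥ 88524.59; 2^16 = 65536, 2^17 = 131072.
Minimum N = 17.

17 bits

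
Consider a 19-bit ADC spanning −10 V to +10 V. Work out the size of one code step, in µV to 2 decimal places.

38.15 µV

Full-scale span = 20 V.
LSB = 20 / 2^19 = 20 / 524288 = 3.8147e-05 V = 38.15 µV.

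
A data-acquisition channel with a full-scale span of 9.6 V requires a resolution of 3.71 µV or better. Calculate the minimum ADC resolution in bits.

22 bits

Number of steps required ≥ 9.6 V / 3.71 µV = 2587601.08.
Need 2^N ≥ 2587601.08; 2^21 = 2097152, 2^22 = 4194304.
Minimum N = 22.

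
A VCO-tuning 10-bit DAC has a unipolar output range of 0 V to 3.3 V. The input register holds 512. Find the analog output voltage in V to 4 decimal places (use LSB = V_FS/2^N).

LSB = 3.3 V / 2^10 = 3.223 mV.
V_out = 0 + 512 × 0.00322266 V = 1.65 V.

1.6500 V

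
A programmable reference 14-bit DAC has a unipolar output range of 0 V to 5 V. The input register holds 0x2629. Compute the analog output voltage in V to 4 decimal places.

2.9813 V

LSB = 5 V / 2^14 = 305.18 µV.
Code 0x2629 = 9769 decimal.
V_out = 0 + 9769 × 0.000305176 V = 2.98126 V.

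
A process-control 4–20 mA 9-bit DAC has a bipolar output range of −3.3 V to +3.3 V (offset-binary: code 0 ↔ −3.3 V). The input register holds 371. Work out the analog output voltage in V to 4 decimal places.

LSB = 6.6 V / 2^9 = 12.891 mV.
V_out = (−3.3) + 371 × 0.0128906 V = 1.48242 V.

1.4824 V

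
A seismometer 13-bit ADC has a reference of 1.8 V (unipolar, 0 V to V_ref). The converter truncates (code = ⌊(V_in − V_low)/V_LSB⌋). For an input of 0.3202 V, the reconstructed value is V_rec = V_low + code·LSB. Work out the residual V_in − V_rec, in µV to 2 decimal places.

58.40 µV

Step size: 1.8 V ÷ 2^13 = 219.73 µV.
(V_in − V_low)/LSB = (0.3202 − 0)/0.000219727 = 1457.2658 → code 1457 (floor).
Reconstructed: 0.3201416 V.
Error = 0.3202 − 0.3201416 = 5.83984e-05 V = 58.40 µV.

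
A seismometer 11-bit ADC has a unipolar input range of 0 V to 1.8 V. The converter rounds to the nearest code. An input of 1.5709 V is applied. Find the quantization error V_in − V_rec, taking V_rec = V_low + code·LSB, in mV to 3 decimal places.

0.295 mV

LSB = 1.8/2^11 = 0.879 mV.
Scaled input = 1787.3351 LSBs, so code = 1787.
Code 1787 maps back to 0 + 1787×0.000878906 V = 1.5706055 V.
Difference: 0.000294531 V → 0.295 mV.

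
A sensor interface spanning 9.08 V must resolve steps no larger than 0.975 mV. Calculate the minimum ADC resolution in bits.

Number of steps required ≥ 9.08 V / 0.975 mV = 9312.82.
Need 2^N ≥ 9312.82; 2^13 = 8192, 2^14 = 16384.
Minimum N = 14.

14 bits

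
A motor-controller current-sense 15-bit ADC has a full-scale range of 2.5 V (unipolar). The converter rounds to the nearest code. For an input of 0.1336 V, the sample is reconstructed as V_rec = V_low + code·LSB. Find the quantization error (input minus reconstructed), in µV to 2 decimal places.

9.30 µV

Step size: 2.5 V ÷ 2^15 = 76.29 µV.
Scaled input = 1751.1219 LSBs, so code = 1751.
Reconstructed: 0.1335907 V.
V_in − V_rec = 9.30176e-06 V = 9.30 µV.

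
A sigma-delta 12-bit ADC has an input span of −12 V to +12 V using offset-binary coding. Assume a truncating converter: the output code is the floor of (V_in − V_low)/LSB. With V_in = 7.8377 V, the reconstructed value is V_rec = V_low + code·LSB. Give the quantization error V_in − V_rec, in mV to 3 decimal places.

Step size: 24 V ÷ 2^12 = 5.859 mV.
Scaled input = 3385.6341 LSBs, so code = 3385.
V_rec = (−12) + 3385·0.00585938 = 7.8339844 V.
V_in − V_rec = 0.00371563 V = 3.716 mV.

3.716 mV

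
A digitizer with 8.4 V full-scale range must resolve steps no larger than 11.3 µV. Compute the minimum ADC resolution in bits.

Number of steps required ≥ 8.4 V / 11.3 µV = 743362.83.
Need 2^N ≥ 743362.83; 2^19 = 524288, 2^20 = 1048576.
Minimum N = 20.

20 bits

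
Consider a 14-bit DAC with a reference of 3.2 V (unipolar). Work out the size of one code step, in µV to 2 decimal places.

195.31 µV

Full-scale span = 3.2 V.
LSB = 3.2 / 2^14 = 3.2 / 16384 = 0.000195313 V = 195.31 µV.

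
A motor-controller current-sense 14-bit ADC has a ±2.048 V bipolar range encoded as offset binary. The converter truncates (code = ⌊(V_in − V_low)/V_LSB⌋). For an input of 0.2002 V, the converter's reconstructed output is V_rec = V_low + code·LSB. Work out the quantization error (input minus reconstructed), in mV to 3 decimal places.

0.200 mV

Step size: 4.096 V ÷ 2^14 = 250.00 µV.
(V_in − V_low)/LSB = (0.2002 − (−2.048))/0.00025 = 8992.8000 → code 8992 (floor).
Reconstructed: 0.2 V.
Difference: 0.0002 V → 0.200 mV.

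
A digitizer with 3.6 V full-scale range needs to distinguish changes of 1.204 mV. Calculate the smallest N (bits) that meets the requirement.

Number of steps required ≥ 3.6 V / 1.204 mV = 2990.03.
Need 2^N ≥ 2990.03; 2^11 = 2048, 2^12 = 4096.
Minimum N = 12.

12 bits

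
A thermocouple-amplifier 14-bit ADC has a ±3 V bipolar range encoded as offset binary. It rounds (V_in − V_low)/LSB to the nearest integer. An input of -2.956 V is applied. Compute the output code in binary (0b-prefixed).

LSB = 6 V / 16384 = 366.21 µV.
(-2.956 − (−3)) / 0.000366211 = 120.149 LSBs.
round(120.149) = 120.
In binary (0b-prefixed): 0b1111000.

code 0b1111000 (decimal 120)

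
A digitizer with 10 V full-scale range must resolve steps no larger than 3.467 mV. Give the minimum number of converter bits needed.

Number of steps required ≥ 10 V / 3.467 mV = 2884.34.
Need 2^N ≥ 2884.34; 2^11 = 2048, 2^12 = 4096.
Minimum N = 12.

12 bits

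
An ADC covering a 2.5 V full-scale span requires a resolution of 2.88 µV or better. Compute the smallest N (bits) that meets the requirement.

Number of steps required ≥ 2.5 V / 2.88 µV = 868055.56.
Need 2^N ≥ 868055.56; 2^19 = 524288, 2^20 = 1048576.
Minimum N = 20.

20 bits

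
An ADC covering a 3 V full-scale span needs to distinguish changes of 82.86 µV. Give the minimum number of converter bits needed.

16 bits

Number of steps required ≥ 3 V / 82.86 µV = 36205.65.
Need 2^N ≥ 36205.65; 2^15 = 32768, 2^16 = 65536.
Minimum N = 16.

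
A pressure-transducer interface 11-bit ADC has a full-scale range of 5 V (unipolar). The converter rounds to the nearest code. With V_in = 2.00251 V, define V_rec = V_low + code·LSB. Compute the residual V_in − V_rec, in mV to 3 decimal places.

0.557 mV

Step size: 5 V ÷ 2^11 = 2.441 mV.
(2.00251 − 0)/0.00244141 = 820.2281; round gives code 820.
Reconstructed: 2.0019531 V.
Error = 2.00251 − 2.0019531 = 0.000556875 V = 0.557 mV.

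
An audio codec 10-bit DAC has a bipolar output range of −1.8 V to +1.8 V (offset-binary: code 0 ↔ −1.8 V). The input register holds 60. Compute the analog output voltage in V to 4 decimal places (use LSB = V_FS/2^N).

LSB = 3.6 V / 2^10 = 3.516 mV.
V_out = (−1.8) + 60 × 0.00351563 V = -1.58906 V.

-1.5891 V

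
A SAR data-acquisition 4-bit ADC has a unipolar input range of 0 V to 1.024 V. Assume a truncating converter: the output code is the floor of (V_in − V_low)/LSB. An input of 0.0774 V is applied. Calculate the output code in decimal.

Full-scale span = 1.024 V; LSB = 1.024/2^4 = 64.000 mV.
(0.0774 − 0) / 0.064 = 1.209 LSBs.
So the output code is 1.

code 1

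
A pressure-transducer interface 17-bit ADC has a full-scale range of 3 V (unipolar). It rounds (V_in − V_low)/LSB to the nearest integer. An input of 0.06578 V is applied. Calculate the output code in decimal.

Full-scale span = 3 V; LSB = 3/2^17 = 22.89 µV.
Input sits at 2873.972 steps above V_low.
So the output code is 2874.

code 2874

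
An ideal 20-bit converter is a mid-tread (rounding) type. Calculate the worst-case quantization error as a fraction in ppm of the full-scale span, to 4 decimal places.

Rounding → worst-case error = ½ LSB = V_FS/2^21, so 1e+06/2097152 = 0.476837 ppm of full scale.

0.4768 ppm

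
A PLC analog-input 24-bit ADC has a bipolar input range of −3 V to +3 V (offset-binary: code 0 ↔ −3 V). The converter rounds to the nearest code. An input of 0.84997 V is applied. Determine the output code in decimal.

With 16777216 levels over 6 V, one step is 0.36 µV.
(V_in − V_low)/LSB = (0.84997 − (−3)) / 3.57628e-07 = 10765296.381.
round(10765296.381) = 10765296.

code 10765296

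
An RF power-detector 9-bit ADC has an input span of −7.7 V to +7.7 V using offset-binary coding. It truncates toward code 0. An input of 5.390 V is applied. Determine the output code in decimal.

With 512 levels over 15.4 V, one step is 30.078 mV.
Input sits at 435.200 steps above V_low.
⌊·⌋(435.200) = 435.

code 435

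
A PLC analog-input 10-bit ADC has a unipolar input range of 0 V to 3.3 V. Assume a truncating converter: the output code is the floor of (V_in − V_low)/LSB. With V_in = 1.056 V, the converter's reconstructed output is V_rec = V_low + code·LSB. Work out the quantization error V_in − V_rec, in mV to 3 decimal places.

LSB = 3.3/2^10 = 3.223 mV.
Scaled input = 327.6800 LSBs, so code = 327.
Code 327 maps back to 0 + 327×0.00322266 V = 1.0538086 V.
Error = 1.056 − 1.0538086 = 0.00219141 V = 2.191 mV.

2.191 mV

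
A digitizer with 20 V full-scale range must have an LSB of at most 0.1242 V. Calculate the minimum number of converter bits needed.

Number of steps required ≥ 20 V / 0.1242 V = 161.03.
Need 2^N ≥ 161.03; 2^7 = 128, 2^8 = 256.
Minimum N = 8.

8 bits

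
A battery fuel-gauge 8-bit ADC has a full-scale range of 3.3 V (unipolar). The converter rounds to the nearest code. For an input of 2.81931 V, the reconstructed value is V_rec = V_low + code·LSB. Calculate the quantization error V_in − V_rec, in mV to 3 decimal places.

-3.737 mV

One LSB is 3.3 V / 256 = 12.891 mV.
Scaled input = 218.7101 LSBs, so code = 219.
Code 219 maps back to 0 + 219×0.0128906 V = 2.8230469 V.
V_in − V_rec = -0.00373688 V = -3.737 mV.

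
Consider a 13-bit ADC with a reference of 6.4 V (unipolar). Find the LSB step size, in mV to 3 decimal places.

Full-scale span = 6.4 V.
LSB = 6.4 / 2^13 = 6.4 / 8192 = 0.00078125 V = 0.781 mV.

0.781 mV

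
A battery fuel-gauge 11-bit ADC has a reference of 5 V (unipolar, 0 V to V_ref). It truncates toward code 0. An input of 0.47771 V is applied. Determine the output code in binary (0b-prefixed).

Full-scale span = 5 V; LSB = 5/2^11 = 2.441 mV.
Input sits at 195.670 steps above V_low.
So the output code is 195.
In binary (0b-prefixed): 0b11000011.

code 0b11000011 (decimal 195)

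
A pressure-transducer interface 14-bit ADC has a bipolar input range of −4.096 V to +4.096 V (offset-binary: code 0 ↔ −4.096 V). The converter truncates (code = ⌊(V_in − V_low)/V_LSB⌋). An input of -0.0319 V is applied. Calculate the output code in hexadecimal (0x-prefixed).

With 16384 levels over 8.192 V, one step is 0.500 mV.
(V_in − V_low)/LSB = (-0.0319 − (−4.096)) / 0.0005 = 8128.200.
So the output code is 8128.
In hexadecimal (0x-prefixed): 0x1FC0.

code 0x1FC0 (decimal 8128)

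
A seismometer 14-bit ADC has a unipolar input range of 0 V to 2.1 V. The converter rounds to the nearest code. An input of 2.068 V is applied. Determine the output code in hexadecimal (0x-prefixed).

With 16384 levels over 2.1 V, one step is 128.17 µV.
(V_in − V_low)/LSB = (2.068 − 0) / 0.000128174 = 16134.339.
Round → code 16134.
In hexadecimal (0x-prefixed): 0x3F06.

code 0x3F06 (decimal 16134)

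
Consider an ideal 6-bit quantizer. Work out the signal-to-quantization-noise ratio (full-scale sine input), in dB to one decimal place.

SNR ≈ 6.02·N + 1.76 dB = 6.02·6 + 1.76 = 37.88 dB.

37.9 dB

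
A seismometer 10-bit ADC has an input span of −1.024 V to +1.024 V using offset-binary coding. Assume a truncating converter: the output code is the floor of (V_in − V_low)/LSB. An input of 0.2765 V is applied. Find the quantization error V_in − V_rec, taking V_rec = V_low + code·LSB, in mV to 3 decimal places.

One LSB is 2.048 V / 1024 = 2.000 mV.
Scaled input = 650.2500 LSBs, so code = 650.
V_rec = (−1.024) + 650·0.002 = 0.276 V.
Difference: 0.0005 V → 0.500 mV.

0.500 mV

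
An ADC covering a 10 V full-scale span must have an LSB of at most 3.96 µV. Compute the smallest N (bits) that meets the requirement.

Number of steps required ≥ 10 V / 3.96 µV = 2525252.53.
Need 2^N ≥ 2525252.53; 2^21 = 2097152, 2^22 = 4194304.
Minimum N = 22.

22 bits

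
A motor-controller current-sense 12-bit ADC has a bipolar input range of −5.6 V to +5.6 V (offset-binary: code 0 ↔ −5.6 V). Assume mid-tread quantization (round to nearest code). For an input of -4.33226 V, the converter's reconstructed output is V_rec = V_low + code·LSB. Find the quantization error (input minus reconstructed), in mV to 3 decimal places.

-1.010 mV

One LSB is 11.2 V / 4096 = 2.734 mV.
(V_in − V_low)/LSB = (-4.33226 − (−5.6))/0.00273437 = 463.6306 → code 464 (round).
Reconstructed: -4.33125 V.
V_in − V_rec = -0.00101 V = -1.010 mV.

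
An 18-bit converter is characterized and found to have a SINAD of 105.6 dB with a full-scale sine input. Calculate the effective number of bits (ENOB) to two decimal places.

ENOB = (SINAD − 1.76) / 6.02 = (105.6 − 1.76)/6.02 = 17.249.

17.25 bits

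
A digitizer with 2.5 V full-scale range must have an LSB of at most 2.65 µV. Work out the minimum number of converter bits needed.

20 bits

Number of steps required ≥ 2.5 V / 2.65 µV = 943396.23.
Need 2^N ≥ 943396.23; 2^19 = 524288, 2^20 = 1048576.
Minimum N = 20.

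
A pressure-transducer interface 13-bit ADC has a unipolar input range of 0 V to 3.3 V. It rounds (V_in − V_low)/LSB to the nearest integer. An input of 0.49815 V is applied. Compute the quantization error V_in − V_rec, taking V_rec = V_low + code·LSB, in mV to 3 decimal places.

One LSB is 3.3 V / 8192 = 402.83 µV.
(V_in − V_low)/LSB = (0.49815 − 0)/0.000402832 = 1236.6196 → code 1237 (round).
Reconstructed: 0.49830322 V.
V_in − V_rec = -0.000153223 V = -0.153 mV.

-0.153 mV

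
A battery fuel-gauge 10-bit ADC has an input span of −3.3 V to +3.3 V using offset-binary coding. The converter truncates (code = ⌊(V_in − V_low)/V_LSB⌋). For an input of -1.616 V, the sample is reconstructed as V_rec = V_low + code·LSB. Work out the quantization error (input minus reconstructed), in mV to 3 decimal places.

LSB = 6.6/2^10 = 6.445 mV.
(-1.616 − (−3.3))/0.00644531 = 261.2752; ⌊·⌋ gives code 261.
Reconstructed: -1.6177734 V.
Error = -1.616 − (−1.6177734) = 0.00177344 V = 1.773 mV.

1.773 mV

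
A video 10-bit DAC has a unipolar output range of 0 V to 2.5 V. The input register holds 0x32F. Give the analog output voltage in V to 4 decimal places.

LSB = 2.5 V / 2^10 = 2.441 mV.
Code 0x32F = 815 decimal.
V_out = 0 + 815 × 0.00244141 V = 1.98975 V.

1.9897 V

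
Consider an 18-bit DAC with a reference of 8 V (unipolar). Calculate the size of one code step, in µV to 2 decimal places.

Full-scale span = 8 V.
LSB = 8 / 2^18 = 8 / 262144 = 3.05176e-05 V = 30.52 µV.

30.52 µV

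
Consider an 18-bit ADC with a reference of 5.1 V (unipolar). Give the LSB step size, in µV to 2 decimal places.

19.45 µV

Full-scale span = 5.1 V.
LSB = 5.1 / 2^18 = 5.1 / 262144 = 1.9455e-05 V = 19.45 µV.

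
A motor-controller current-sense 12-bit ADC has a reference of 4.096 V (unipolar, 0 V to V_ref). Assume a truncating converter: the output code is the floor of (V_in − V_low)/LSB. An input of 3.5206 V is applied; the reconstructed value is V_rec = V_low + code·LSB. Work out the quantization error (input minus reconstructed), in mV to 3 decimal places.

One LSB is 4.096 V / 4096 = 1.000 mV.
(3.5206 − 0)/0.001 = 3520.6000; ⌊·⌋ gives code 3520.
V_rec = 0 + 3520·0.001 = 3.52 V.
Difference: 0.0006 V → 0.600 mV.

0.600 mV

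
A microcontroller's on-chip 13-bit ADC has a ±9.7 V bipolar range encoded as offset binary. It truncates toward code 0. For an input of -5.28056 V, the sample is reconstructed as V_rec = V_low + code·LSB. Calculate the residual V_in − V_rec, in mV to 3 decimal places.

LSB = 19.4/2^13 = 2.368 mV.
(V_in − V_low)/LSB = (-5.28056 − (−9.7))/0.00236816 = 1866.1883 → code 1866 (floor).
Reconstructed: -5.2810059 V.
Error = -5.28056 − (−5.2810059) = 0.000445859 V = 0.446 mV.

0.446 mV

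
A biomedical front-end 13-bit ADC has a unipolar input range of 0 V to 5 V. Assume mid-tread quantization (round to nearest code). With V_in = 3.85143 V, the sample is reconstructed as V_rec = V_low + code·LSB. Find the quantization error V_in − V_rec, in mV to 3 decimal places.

LSB = 5/2^13 = 0.610 mV.
(3.85143 − 0)/0.000610352 = 6310.1829; round gives code 6310.
Code 6310 maps back to 0 + 6310×0.000610352 V = 3.8513184 V.
V_in − V_rec = 0.000111641 V = 0.112 mV.

0.112 mV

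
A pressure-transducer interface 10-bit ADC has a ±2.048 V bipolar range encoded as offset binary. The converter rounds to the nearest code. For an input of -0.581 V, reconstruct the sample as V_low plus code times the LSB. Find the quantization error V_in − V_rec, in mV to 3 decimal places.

Step size: 4.096 V ÷ 2^10 = 4.000 mV.
Scaled input = 366.7500 LSBs, so code = 367.
V_rec = (−2.048) + 367·0.004 = -0.58 V.
Difference: -0.001 V → -1.000 mV.

-1.000 mV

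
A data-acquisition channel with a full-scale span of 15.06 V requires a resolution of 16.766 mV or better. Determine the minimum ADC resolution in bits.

Number of steps required ≥ 15.06 V / 16.766 mV = 898.25.
Need 2^N ≥ 898.25; 2^9 = 512, 2^10 = 1024.
Minimum N = 10.

10 bits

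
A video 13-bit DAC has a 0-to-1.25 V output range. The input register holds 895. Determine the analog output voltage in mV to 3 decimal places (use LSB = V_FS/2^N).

LSB = 1.25 V / 2^13 = 152.59 µV.
V_out = 0 + 895 × 0.000152588 V = 0.136566 V.
= 136.566 mV.

136.566 mV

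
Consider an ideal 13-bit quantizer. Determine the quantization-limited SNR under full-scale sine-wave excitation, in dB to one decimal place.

SNR ≈ 6.02·N + 1.76 dB = 6.02·13 + 1.76 = 80.02 dB.

80.0 dB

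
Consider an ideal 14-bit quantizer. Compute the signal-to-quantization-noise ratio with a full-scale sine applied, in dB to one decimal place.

86.0 dB

SNR ≈ 6.02·N + 1.76 dB = 6.02·14 + 1.76 = 86.04 dB.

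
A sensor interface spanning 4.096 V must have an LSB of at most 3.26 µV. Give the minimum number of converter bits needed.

21 bits

Number of steps required ≥ 4.096 V / 3.26 µV = 1256441.72.
Need 2^N ≥ 1256441.72; 2^20 = 1048576, 2^21 = 2097152.
Minimum N = 21.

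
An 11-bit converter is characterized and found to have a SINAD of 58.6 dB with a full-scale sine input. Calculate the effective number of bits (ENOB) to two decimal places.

9.44 bits

ENOB = (SINAD − 1.76) / 6.02 = (58.6 − 1.76)/6.02 = 9.442.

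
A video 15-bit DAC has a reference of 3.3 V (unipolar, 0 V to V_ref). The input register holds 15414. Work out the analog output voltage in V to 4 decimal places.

LSB = 3.3 V / 2^15 = 100.71 µV.
V_out = 0 + 15414 × 0.000100708 V = 1.55231 V.

1.5523 V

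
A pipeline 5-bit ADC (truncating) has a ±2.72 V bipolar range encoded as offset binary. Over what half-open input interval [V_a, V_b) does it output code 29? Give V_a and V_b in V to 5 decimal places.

[2.21000 V, 2.38000 V)

LSB = 5.44/2^5 = 170.000 mV.
V_a = V_low + 29·LSB = 2.21 V; V_b = V_low + 30·LSB = 2.38 V.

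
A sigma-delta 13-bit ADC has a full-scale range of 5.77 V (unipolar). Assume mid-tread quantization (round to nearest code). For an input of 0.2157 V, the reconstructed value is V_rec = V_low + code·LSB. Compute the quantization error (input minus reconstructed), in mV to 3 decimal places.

0.170 mV

One LSB is 5.77 V / 8192 = 0.704 mV.
(V_in − V_low)/LSB = (0.2157 − 0)/0.000704346 = 306.2417 → code 306 (round).
Reconstructed: 0.21552979 V.
Error = 0.2157 − 0.21552979 = 0.000170215 V = 0.170 mV.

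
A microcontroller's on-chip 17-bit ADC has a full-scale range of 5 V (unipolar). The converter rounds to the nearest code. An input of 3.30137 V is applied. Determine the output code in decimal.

Full-scale span = 5 V; LSB = 5/2^17 = 38.15 µV.
Input sits at 86543.434 steps above V_low.
So the output code is 86543.

code 86543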